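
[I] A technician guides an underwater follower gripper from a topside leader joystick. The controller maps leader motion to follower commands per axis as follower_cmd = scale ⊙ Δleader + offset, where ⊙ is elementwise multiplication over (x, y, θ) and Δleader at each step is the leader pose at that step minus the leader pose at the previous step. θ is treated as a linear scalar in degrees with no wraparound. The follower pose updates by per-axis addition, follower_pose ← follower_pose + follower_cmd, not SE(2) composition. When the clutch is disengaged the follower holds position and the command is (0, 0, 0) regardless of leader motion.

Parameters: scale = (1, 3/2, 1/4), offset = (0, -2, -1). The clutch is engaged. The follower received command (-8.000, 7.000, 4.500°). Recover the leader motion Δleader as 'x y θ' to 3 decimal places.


-8.000 6.000 22.000

axis x: (-8.000 − 0) / (1) = -8.000
axis y: (7.000 − -2) / (3/2) = 6.000
axis θ: (4.500 − -1) / (1/4) = 22.000


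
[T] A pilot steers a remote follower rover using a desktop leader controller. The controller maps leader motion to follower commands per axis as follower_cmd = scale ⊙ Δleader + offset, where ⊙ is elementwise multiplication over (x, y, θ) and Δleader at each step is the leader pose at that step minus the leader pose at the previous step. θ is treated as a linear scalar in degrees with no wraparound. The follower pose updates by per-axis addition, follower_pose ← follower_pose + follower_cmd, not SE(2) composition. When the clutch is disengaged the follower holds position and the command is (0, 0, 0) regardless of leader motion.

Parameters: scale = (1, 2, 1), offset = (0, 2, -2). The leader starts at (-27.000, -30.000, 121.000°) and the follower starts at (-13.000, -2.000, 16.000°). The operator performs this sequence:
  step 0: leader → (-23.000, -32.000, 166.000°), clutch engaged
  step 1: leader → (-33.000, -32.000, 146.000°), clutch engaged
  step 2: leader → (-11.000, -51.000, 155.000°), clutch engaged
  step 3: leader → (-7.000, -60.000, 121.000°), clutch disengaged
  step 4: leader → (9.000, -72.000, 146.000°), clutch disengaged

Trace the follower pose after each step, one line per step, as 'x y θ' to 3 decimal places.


step 0: Δleader=(4.000, -2.000, 45.000°), engaged; cmd=(4.000, -2.000, 43.000°) → follower=(-9.000, -4.000, 59.000°)
step 1: Δleader=(-10.000, 0.000, -20.000°), engaged; cmd=(-10.000, 2.000, -22.000°) → follower=(-19.000, -2.000, 37.000°)
step 2: Δleader=(22.000, -19.000, 9.000°), engaged; cmd=(22.000, -36.000, 7.000°) → follower=(3.000, -38.000, 44.000°)
step 3: Δleader=(4.000, -9.000, -34.000°), disengaged; cmd=(0,0,0) → follower holds at (3.000, -38.000, 44.000°)
step 4: Δleader=(16.000, -12.000, 25.000°), disengaged; cmd=(0,0,0) → follower holds at (3.000, -38.000, 44.000°)

-9.000 -4.000 59.000
-19.000 -2.000 37.000
3.000 -38.000 44.000
3.000 -38.000 44.000
3.000 -38.000 44.000


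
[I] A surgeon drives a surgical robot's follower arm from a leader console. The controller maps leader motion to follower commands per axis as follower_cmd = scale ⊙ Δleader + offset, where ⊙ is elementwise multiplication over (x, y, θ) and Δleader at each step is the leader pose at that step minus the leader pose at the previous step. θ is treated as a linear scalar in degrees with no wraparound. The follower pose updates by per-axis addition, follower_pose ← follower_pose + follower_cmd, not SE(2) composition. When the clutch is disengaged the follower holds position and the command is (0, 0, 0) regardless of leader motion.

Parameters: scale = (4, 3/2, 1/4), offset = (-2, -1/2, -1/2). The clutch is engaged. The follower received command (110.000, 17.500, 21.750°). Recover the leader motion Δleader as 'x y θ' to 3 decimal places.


28.000 12.000 89.000

axis x: (110.000 − -2) / (4) = 28.000
axis y: (17.500 − -1/2) / (3/2) = 12.000
axis θ: (21.750 − -1/2) / (1/4) = 89.000


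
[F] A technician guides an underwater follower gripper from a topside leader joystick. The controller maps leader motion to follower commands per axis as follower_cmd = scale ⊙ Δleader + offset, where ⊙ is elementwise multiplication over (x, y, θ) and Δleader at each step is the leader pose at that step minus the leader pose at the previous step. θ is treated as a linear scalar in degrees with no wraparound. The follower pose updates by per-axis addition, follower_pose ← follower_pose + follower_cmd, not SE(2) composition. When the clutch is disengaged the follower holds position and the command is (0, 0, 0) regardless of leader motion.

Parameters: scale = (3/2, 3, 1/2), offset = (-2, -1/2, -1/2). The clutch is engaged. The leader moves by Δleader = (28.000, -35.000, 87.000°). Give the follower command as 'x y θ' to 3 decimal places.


axis x: 3/2·28.000 + -2 = 40.000
axis y: 3·-35.000 + -1/2 = -105.500
axis θ: 1/2·87.000 + -1/2 = 43.000

40.000 -105.500 43.000


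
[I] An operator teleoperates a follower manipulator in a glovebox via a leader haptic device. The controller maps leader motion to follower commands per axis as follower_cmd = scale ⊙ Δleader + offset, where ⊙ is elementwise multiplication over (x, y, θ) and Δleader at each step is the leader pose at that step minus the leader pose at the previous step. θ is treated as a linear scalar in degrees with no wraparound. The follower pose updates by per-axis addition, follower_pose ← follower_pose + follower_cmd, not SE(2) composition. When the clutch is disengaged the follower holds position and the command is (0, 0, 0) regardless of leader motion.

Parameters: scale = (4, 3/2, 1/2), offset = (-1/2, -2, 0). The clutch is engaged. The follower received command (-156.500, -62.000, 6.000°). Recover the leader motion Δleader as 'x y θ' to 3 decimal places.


-39.000 -40.000 12.000

axis x: (-156.500 − -1/2) / (4) = -39.000
axis y: (-62.000 − -2) / (3/2) = -40.000
axis θ: (6.000 − 0) / (1/2) = 12.000


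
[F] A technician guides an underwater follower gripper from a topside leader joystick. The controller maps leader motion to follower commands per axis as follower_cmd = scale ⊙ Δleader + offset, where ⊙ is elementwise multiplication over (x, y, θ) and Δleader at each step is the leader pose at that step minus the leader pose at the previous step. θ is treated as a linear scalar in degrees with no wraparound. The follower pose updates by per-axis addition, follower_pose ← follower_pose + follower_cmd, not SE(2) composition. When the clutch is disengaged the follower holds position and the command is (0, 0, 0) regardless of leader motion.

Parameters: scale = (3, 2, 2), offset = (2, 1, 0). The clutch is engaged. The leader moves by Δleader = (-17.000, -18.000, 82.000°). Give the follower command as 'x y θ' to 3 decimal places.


axis x: 3·-17.000 + 2 = -49.000
axis y: 2·-18.000 + 1 = -35.000
axis θ: 2·82.000 + 0 = 164.000

-49.000 -35.000 164.000


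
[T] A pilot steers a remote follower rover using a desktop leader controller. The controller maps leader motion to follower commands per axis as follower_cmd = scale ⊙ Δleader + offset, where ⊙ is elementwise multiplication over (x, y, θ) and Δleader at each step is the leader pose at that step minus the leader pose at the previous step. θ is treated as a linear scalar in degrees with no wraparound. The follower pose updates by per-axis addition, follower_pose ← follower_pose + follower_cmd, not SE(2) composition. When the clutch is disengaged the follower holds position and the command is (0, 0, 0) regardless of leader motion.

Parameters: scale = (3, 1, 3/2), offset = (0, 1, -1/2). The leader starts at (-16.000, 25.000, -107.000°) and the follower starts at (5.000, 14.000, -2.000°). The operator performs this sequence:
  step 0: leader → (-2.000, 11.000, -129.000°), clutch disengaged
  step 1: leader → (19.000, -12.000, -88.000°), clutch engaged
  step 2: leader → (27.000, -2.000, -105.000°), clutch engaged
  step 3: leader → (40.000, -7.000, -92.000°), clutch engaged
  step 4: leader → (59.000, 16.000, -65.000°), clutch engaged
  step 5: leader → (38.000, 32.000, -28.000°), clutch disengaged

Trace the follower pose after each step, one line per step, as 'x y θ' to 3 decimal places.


step 0: Δleader=(14.000, -14.000, -22.000°), disengaged; cmd=(0,0,0) → follower holds at (5.000, 14.000, -2.000°)
step 1: Δleader=(21.000, -23.000, 41.000°), engaged; cmd=(63.000, -22.000, 61.000°) → follower=(68.000, -8.000, 59.000°)
step 2: Δleader=(8.000, 10.000, -17.000°), engaged; cmd=(24.000, 11.000, -26.000°) → follower=(92.000, 3.000, 33.000°)
step 3: Δleader=(13.000, -5.000, 13.000°), engaged; cmd=(39.000, -4.000, 19.000°) → follower=(131.000, -1.000, 52.000°)
step 4: Δleader=(19.000, 23.000, 27.000°), engaged; cmd=(57.000, 24.000, 40.000°) → follower=(188.000, 23.000, 92.000°)
step 5: Δleader=(-21.000, 16.000, 37.000°), disengaged; cmd=(0,0,0) → follower holds at (188.000, 23.000, 92.000°)

5.000 14.000 -2.000
68.000 -8.000 59.000
92.000 3.000 33.000
131.000 -1.000 52.000
188.000 23.000 92.000
188.000 23.000 92.000


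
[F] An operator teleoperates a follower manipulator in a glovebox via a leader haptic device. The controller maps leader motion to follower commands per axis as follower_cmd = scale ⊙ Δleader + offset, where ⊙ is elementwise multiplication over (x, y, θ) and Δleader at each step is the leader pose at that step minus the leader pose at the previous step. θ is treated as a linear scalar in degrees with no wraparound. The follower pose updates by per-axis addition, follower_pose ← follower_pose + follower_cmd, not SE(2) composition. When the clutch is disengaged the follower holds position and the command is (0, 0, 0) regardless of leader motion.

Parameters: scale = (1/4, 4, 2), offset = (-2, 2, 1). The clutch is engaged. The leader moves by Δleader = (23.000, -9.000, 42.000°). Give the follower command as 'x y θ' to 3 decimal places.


axis x: 1/4·23.000 + -2 = 3.750
axis y: 4·-9.000 + 2 = -34.000
axis θ: 2·42.000 + 1 = 85.000

3.750 -34.000 85.000


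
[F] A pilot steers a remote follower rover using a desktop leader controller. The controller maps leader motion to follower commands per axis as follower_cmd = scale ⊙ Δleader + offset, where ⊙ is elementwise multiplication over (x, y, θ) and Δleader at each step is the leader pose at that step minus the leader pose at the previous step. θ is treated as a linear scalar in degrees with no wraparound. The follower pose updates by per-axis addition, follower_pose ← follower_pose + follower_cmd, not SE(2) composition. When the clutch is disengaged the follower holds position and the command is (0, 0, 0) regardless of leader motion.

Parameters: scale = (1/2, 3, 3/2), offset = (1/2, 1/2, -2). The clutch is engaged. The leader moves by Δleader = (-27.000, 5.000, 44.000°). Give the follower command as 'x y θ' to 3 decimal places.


axis x: 1/2·-27.000 + 1/2 = -13.000
axis y: 3·5.000 + 1/2 = 15.500
axis θ: 3/2·44.000 + -2 = 64.000

-13.000 15.500 64.000


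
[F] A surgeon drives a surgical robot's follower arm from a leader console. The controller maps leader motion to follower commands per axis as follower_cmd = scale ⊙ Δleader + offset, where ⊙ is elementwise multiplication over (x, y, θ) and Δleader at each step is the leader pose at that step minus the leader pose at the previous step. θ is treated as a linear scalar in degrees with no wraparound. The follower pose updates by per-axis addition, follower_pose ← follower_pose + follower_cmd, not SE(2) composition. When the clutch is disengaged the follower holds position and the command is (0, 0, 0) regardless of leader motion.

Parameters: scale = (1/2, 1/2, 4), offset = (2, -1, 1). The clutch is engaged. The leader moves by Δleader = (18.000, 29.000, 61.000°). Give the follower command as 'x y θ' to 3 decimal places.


axis x: 1/2·18.000 + 2 = 11.000
axis y: 1/2·29.000 + -1 = 13.500
axis θ: 4·61.000 + 1 = 245.000

11.000 13.500 245.000


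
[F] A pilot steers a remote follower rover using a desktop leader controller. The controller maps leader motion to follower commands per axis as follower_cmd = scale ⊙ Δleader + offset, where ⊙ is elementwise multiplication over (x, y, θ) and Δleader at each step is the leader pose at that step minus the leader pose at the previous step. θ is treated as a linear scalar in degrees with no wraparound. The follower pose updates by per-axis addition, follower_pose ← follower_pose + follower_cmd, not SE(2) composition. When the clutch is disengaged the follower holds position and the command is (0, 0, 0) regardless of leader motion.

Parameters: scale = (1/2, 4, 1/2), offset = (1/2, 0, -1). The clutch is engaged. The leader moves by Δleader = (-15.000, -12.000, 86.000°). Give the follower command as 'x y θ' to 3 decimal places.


-7.000 -48.000 42.000

axis x: 1/2·-15.000 + 1/2 = -7.000
axis y: 4·-12.000 + 0 = -48.000
axis θ: 1/2·86.000 + -1 = 42.000


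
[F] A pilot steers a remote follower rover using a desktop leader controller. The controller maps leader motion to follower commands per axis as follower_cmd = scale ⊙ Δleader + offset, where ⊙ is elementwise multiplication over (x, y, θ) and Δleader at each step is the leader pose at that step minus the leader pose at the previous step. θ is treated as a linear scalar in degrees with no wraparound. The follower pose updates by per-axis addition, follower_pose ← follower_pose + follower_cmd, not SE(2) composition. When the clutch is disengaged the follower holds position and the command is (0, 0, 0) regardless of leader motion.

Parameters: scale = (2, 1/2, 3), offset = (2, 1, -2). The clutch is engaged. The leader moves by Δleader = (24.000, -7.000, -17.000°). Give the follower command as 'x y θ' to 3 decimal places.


50.000 -2.500 -53.000

axis x: 2·24.000 + 2 = 50.000
axis y: 1/2·-7.000 + 1 = -2.500
axis θ: 3·-17.000 + -2 = -53.000


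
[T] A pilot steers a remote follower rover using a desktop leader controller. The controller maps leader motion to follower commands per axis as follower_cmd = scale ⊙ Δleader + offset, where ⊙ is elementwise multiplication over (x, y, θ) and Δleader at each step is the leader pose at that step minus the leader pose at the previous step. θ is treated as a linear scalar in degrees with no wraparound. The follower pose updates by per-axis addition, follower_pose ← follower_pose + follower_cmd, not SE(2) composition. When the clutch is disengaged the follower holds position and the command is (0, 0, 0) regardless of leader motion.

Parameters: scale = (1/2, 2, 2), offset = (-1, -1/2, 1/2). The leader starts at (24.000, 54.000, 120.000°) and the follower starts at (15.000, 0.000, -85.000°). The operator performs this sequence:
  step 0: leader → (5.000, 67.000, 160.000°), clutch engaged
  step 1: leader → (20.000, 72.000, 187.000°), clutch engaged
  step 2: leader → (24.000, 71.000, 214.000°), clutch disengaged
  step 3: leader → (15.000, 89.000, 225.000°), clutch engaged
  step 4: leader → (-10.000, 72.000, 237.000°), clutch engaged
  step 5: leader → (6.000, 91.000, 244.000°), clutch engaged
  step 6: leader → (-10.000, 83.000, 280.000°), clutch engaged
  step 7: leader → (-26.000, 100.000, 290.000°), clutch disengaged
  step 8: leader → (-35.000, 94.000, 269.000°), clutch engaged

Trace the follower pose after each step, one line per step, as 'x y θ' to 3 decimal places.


step 0: Δleader=(-19.000, 13.000, 40.000°), engaged; cmd=(-10.500, 25.500, 80.500°) → follower=(4.500, 25.500, -4.500°)
step 1: Δleader=(15.000, 5.000, 27.000°), engaged; cmd=(6.500, 9.500, 54.500°) → follower=(11.000, 35.000, 50.000°)
step 2: Δleader=(4.000, -1.000, 27.000°), disengaged; cmd=(0,0,0) → follower holds at (11.000, 35.000, 50.000°)
step 3: Δleader=(-9.000, 18.000, 11.000°), engaged; cmd=(-5.500, 35.500, 22.500°) → follower=(5.500, 70.500, 72.500°)
step 4: Δleader=(-25.000, -17.000, 12.000°), engaged; cmd=(-13.500, -34.500, 24.500°) → follower=(-8.000, 36.000, 97.000°)
step 5: Δleader=(16.000, 19.000, 7.000°), engaged; cmd=(7.000, 37.500, 14.500°) → follower=(-1.000, 73.500, 111.500°)
step 6: Δleader=(-16.000, -8.000, 36.000°), engaged; cmd=(-9.000, -16.500, 72.500°) → follower=(-10.000, 57.000, 184.000°)
step 7: Δleader=(-16.000, 17.000, 10.000°), disengaged; cmd=(0,0,0) → follower holds at (-10.000, 57.000, 184.000°)
step 8: Δleader=(-9.000, -6.000, -21.000°), engaged; cmd=(-5.500, -12.500, -41.500°) → follower=(-15.500, 44.500, 142.500°)

4.500 25.500 -4.500
11.000 35.000 50.000
11.000 35.000 50.000
5.500 70.500 72.500
-8.000 36.000 97.000
-1.000 73.500 111.500
-10.000 57.000 184.000
-10.000 57.000 184.000
-15.500 44.500 142.500


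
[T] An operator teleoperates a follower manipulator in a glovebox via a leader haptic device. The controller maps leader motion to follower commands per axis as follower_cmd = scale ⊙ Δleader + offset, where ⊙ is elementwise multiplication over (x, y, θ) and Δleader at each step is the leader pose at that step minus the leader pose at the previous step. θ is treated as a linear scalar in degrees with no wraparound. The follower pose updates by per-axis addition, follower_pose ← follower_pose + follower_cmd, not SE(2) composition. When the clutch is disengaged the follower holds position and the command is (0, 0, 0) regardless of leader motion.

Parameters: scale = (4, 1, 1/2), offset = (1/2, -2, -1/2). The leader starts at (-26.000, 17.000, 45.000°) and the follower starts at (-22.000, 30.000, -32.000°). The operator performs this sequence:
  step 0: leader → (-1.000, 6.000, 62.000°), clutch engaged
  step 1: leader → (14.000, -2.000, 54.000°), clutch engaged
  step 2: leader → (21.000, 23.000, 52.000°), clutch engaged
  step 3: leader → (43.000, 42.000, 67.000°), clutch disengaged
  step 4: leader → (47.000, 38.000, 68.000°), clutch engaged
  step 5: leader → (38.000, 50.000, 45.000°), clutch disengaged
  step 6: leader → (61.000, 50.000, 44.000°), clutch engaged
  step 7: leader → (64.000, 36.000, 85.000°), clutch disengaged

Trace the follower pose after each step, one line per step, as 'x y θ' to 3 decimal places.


78.500 17.000 -24.000
139.000 7.000 -28.500
167.500 30.000 -30.000
167.500 30.000 -30.000
184.000 24.000 -30.000
184.000 24.000 -30.000
276.500 22.000 -31.000
276.500 22.000 -31.000

step 0: Δleader=(25.000, -11.000, 17.000°), engaged; cmd=(100.500, -13.000, 8.000°) → follower=(78.500, 17.000, -24.000°)
step 1: Δleader=(15.000, -8.000, -8.000°), engaged; cmd=(60.500, -10.000, -4.500°) → follower=(139.000, 7.000, -28.500°)
step 2: Δleader=(7.000, 25.000, -2.000°), engaged; cmd=(28.500, 23.000, -1.500°) → follower=(167.500, 30.000, -30.000°)
step 3: Δleader=(22.000, 19.000, 15.000°), disengaged; cmd=(0,0,0) → follower holds at (167.500, 30.000, -30.000°)
step 4: Δleader=(4.000, -4.000, 1.000°), engaged; cmd=(16.500, -6.000, 0.000°) → follower=(184.000, 24.000, -30.000°)
step 5: Δleader=(-9.000, 12.000, -23.000°), disengaged; cmd=(0,0,0) → follower holds at (184.000, 24.000, -30.000°)
step 6: Δleader=(23.000, 0.000, -1.000°), engaged; cmd=(92.500, -2.000, -1.000°) → follower=(276.500, 22.000, -31.000°)
step 7: Δleader=(3.000, -14.000, 41.000°), disengaged; cmd=(0,0,0) → follower holds at (276.500, 22.000, -31.000°)


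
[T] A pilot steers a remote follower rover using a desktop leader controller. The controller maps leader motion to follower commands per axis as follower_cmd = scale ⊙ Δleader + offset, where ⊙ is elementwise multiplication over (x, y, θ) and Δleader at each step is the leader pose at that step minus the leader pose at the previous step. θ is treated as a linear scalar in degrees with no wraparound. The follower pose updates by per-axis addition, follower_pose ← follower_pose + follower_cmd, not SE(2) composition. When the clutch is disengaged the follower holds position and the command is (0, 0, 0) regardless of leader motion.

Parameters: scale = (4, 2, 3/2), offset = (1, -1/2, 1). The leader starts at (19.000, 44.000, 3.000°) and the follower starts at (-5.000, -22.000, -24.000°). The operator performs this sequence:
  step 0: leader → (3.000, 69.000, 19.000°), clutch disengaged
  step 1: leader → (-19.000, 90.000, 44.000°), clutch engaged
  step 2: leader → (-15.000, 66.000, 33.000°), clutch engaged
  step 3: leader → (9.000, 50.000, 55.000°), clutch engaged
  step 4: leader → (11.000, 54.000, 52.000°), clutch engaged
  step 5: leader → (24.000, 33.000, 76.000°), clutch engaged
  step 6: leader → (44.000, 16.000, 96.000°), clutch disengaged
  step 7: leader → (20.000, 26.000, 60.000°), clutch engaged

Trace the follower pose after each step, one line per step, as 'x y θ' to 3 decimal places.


-5.000 -22.000 -24.000
-92.000 19.500 14.500
-75.000 -29.000 -1.000
22.000 -61.500 33.000
31.000 -54.000 29.500
84.000 -96.500 66.500
84.000 -96.500 66.500
-11.000 -77.000 13.500

step 0: Δleader=(-16.000, 25.000, 16.000°), disengaged; cmd=(0,0,0) → follower holds at (-5.000, -22.000, -24.000°)
step 1: Δleader=(-22.000, 21.000, 25.000°), engaged; cmd=(-87.000, 41.500, 38.500°) → follower=(-92.000, 19.500, 14.500°)
step 2: Δleader=(4.000, -24.000, -11.000°), engaged; cmd=(17.000, -48.500, -15.500°) → follower=(-75.000, -29.000, -1.000°)
step 3: Δleader=(24.000, -16.000, 22.000°), engaged; cmd=(97.000, -32.500, 34.000°) → follower=(22.000, -61.500, 33.000°)
step 4: Δleader=(2.000, 4.000, -3.000°), engaged; cmd=(9.000, 7.500, -3.500°) → follower=(31.000, -54.000, 29.500°)
step 5: Δleader=(13.000, -21.000, 24.000°), engaged; cmd=(53.000, -42.500, 37.000°) → follower=(84.000, -96.500, 66.500°)
step 6: Δleader=(20.000, -17.000, 20.000°), disengaged; cmd=(0,0,0) → follower holds at (84.000, -96.500, 66.500°)
step 7: Δleader=(-24.000, 10.000, -36.000°), engaged; cmd=(-95.000, 19.500, -53.000°) → follower=(-11.000, -77.000, 13.500°)


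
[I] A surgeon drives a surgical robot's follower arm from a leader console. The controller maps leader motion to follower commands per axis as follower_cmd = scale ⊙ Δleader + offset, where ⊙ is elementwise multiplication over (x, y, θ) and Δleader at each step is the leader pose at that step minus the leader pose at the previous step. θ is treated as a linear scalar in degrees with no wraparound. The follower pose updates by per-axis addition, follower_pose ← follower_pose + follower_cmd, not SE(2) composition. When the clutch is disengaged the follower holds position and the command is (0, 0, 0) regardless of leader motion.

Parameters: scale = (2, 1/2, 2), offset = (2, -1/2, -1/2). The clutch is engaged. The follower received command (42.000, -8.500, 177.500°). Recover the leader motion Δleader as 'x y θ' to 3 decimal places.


20.000 -16.000 89.000

axis x: (42.000 − 2) / (2) = 20.000
axis y: (-8.500 − -1/2) / (1/2) = -16.000
axis θ: (177.500 − -1/2) / (2) = 89.000


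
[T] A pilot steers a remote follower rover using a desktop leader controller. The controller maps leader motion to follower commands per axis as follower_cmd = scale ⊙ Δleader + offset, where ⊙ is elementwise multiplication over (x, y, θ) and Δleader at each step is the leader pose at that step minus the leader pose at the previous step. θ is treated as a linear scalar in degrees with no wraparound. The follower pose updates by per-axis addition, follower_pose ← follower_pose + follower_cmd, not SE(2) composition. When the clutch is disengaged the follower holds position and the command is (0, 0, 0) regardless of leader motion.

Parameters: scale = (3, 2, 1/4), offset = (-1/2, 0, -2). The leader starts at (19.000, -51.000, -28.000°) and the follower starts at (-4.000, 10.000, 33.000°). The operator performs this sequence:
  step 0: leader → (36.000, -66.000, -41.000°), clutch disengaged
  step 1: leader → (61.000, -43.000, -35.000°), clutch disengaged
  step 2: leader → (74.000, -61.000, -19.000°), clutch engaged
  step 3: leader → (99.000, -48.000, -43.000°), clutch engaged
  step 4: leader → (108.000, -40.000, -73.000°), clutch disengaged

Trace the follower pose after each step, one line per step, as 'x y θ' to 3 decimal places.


step 0: Δleader=(17.000, -15.000, -13.000°), disengaged; cmd=(0,0,0) → follower holds at (-4.000, 10.000, 33.000°)
step 1: Δleader=(25.000, 23.000, 6.000°), disengaged; cmd=(0,0,0) → follower holds at (-4.000, 10.000, 33.000°)
step 2: Δleader=(13.000, -18.000, 16.000°), engaged; cmd=(38.500, -36.000, 2.000°) → follower=(34.500, -26.000, 35.000°)
step 3: Δleader=(25.000, 13.000, -24.000°), engaged; cmd=(74.500, 26.000, -8.000°) → follower=(109.000, 0.000, 27.000°)
step 4: Δleader=(9.000, 8.000, -30.000°), disengaged; cmd=(0,0,0) → follower holds at (109.000, 0.000, 27.000°)

-4.000 10.000 33.000
-4.000 10.000 33.000
34.500 -26.000 35.000
109.000 0.000 27.000
109.000 0.000 27.000


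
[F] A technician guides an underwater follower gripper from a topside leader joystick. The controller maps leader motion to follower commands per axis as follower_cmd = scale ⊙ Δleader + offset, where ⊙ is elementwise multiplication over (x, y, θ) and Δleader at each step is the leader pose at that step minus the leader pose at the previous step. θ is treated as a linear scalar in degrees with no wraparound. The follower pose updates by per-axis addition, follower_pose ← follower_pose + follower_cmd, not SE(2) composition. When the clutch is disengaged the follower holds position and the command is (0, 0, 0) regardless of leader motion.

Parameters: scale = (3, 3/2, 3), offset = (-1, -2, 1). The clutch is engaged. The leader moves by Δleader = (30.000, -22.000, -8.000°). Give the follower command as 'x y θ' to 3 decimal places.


axis x: 3·30.000 + -1 = 89.000
axis y: 3/2·-22.000 + -2 = -35.000
axis θ: 3·-8.000 + 1 = -23.000

89.000 -35.000 -23.000


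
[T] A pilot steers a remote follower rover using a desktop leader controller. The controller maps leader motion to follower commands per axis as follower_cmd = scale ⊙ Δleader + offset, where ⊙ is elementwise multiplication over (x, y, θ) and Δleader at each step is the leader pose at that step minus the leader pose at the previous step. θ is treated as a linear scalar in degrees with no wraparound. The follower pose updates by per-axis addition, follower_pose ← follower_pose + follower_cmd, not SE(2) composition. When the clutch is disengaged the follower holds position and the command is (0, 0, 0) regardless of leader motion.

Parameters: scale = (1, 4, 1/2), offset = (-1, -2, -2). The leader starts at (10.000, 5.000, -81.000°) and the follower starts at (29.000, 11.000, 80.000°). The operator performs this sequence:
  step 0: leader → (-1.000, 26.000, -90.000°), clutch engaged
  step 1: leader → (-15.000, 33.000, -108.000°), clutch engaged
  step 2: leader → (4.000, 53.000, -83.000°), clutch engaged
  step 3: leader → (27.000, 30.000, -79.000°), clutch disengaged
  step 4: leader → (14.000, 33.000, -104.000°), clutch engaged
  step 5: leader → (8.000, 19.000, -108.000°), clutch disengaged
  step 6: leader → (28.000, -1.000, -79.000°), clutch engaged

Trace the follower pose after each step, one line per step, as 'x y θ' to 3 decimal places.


step 0: Δleader=(-11.000, 21.000, -9.000°), engaged; cmd=(-12.000, 82.000, -6.500°) → follower=(17.000, 93.000, 73.500°)
step 1: Δleader=(-14.000, 7.000, -18.000°), engaged; cmd=(-15.000, 26.000, -11.000°) → follower=(2.000, 119.000, 62.500°)
step 2: Δleader=(19.000, 20.000, 25.000°), engaged; cmd=(18.000, 78.000, 10.500°) → follower=(20.000, 197.000, 73.000°)
step 3: Δleader=(23.000, -23.000, 4.000°), disengaged; cmd=(0,0,0) → follower holds at (20.000, 197.000, 73.000°)
step 4: Δleader=(-13.000, 3.000, -25.000°), engaged; cmd=(-14.000, 10.000, -14.500°) → follower=(6.000, 207.000, 58.500°)
step 5: Δleader=(-6.000, -14.000, -4.000°), disengaged; cmd=(0,0,0) → follower holds at (6.000, 207.000, 58.500°)
step 6: Δleader=(20.000, -20.000, 29.000°), engaged; cmd=(19.000, -82.000, 12.500°) → follower=(25.000, 125.000, 71.000°)

17.000 93.000 73.500
2.000 119.000 62.500
20.000 197.000 73.000
20.000 197.000 73.000
6.000 207.000 58.500
6.000 207.000 58.500
25.000 125.000 71.000


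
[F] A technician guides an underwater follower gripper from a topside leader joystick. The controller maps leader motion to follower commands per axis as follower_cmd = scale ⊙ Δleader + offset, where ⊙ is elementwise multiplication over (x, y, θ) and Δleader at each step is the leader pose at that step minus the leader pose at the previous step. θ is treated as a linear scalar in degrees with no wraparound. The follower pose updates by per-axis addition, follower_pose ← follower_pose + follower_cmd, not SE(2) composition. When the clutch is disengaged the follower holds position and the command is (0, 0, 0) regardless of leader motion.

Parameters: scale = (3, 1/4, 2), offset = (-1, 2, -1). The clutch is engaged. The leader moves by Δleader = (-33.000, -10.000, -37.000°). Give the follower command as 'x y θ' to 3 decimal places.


axis x: 3·-33.000 + -1 = -100.000
axis y: 1/4·-10.000 + 2 = -0.500
axis θ: 2·-37.000 + -1 = -75.000

-100.000 -0.500 -75.000


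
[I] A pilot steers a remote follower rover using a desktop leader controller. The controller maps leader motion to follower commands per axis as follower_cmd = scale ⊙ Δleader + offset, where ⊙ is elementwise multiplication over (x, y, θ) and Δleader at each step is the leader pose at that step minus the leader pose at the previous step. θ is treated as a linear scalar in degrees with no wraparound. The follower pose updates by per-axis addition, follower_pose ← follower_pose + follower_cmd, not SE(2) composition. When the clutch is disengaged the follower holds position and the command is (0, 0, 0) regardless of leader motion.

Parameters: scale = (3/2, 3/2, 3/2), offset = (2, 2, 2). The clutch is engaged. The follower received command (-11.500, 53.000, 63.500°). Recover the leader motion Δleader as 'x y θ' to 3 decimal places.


axis x: (-11.500 − 2) / (3/2) = -9.000
axis y: (53.000 − 2) / (3/2) = 34.000
axis θ: (63.500 − 2) / (3/2) = 41.000

-9.000 34.000 41.000


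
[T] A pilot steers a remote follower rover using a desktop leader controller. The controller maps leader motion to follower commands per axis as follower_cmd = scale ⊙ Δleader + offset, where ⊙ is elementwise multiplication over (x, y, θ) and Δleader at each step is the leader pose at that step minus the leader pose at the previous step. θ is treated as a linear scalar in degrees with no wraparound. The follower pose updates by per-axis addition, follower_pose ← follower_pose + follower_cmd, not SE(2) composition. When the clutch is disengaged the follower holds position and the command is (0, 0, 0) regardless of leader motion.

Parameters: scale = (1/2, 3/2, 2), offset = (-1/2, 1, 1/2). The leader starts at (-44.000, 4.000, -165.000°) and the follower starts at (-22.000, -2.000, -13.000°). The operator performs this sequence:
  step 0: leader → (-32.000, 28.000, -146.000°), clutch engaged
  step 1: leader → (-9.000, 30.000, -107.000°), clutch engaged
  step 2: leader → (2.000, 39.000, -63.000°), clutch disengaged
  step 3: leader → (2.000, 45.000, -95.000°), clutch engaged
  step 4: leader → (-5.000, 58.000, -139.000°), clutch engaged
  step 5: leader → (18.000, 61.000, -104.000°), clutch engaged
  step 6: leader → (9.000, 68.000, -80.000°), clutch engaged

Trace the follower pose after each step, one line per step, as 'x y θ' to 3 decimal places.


-16.500 35.000 25.500
-5.500 39.000 104.000
-5.500 39.000 104.000
-6.000 49.000 40.500
-10.000 69.500 -47.000
1.000 75.000 23.500
-4.000 86.500 72.000

step 0: Δleader=(12.000, 24.000, 19.000°), engaged; cmd=(5.500, 37.000, 38.500°) → follower=(-16.500, 35.000, 25.500°)
step 1: Δleader=(23.000, 2.000, 39.000°), engaged; cmd=(11.000, 4.000, 78.500°) → follower=(-5.500, 39.000, 104.000°)
step 2: Δleader=(11.000, 9.000, 44.000°), disengaged; cmd=(0,0,0) → follower holds at (-5.500, 39.000, 104.000°)
step 3: Δleader=(0.000, 6.000, -32.000°), engaged; cmd=(-0.500, 10.000, -63.500°) → follower=(-6.000, 49.000, 40.500°)
step 4: Δleader=(-7.000, 13.000, -44.000°), engaged; cmd=(-4.000, 20.500, -87.500°) → follower=(-10.000, 69.500, -47.000°)
step 5: Δleader=(23.000, 3.000, 35.000°), engaged; cmd=(11.000, 5.500, 70.500°) → follower=(1.000, 75.000, 23.500°)
step 6: Δleader=(-9.000, 7.000, 24.000°), engaged; cmd=(-5.000, 11.500, 48.500°) → follower=(-4.000, 86.500, 72.000°)


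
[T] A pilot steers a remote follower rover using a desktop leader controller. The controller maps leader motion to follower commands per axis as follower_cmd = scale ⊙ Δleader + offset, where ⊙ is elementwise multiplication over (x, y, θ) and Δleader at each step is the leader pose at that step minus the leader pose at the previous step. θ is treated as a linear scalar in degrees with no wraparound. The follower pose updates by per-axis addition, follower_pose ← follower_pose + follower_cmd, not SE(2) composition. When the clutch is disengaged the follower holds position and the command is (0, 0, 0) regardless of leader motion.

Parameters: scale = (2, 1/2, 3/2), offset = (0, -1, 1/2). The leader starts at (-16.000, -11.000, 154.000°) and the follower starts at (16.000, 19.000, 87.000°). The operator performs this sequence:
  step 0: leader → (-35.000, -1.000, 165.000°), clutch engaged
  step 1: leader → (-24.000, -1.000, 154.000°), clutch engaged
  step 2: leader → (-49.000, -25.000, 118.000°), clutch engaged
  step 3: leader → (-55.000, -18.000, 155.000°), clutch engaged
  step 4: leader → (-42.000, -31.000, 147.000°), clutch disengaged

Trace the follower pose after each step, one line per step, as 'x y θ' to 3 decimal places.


step 0: Δleader=(-19.000, 10.000, 11.000°), engaged; cmd=(-38.000, 4.000, 17.000°) → follower=(-22.000, 23.000, 104.000°)
step 1: Δleader=(11.000, 0.000, -11.000°), engaged; cmd=(22.000, -1.000, -16.000°) → follower=(0.000, 22.000, 88.000°)
step 2: Δleader=(-25.000, -24.000, -36.000°), engaged; cmd=(-50.000, -13.000, -53.500°) → follower=(-50.000, 9.000, 34.500°)
step 3: Δleader=(-6.000, 7.000, 37.000°), engaged; cmd=(-12.000, 2.500, 56.000°) → follower=(-62.000, 11.500, 90.500°)
step 4: Δleader=(13.000, -13.000, -8.000°), disengaged; cmd=(0,0,0) → follower holds at (-62.000, 11.500, 90.500°)

-22.000 23.000 104.000
0.000 22.000 88.000
-50.000 9.000 34.500
-62.000 11.500 90.500
-62.000 11.500 90.500


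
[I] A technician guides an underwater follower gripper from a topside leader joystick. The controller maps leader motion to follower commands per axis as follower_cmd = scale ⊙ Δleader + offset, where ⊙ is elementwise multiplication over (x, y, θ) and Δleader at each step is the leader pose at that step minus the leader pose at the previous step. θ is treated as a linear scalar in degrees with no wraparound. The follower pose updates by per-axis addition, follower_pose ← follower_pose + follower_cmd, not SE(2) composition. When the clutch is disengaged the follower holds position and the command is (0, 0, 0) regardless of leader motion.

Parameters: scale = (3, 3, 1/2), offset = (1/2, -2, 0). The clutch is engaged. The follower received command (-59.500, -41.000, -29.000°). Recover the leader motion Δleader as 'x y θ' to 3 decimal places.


-20.000 -13.000 -58.000

axis x: (-59.500 − 1/2) / (3) = -20.000
axis y: (-41.000 − -2) / (3) = -13.000
axis θ: (-29.000 − 0) / (1/2) = -58.000


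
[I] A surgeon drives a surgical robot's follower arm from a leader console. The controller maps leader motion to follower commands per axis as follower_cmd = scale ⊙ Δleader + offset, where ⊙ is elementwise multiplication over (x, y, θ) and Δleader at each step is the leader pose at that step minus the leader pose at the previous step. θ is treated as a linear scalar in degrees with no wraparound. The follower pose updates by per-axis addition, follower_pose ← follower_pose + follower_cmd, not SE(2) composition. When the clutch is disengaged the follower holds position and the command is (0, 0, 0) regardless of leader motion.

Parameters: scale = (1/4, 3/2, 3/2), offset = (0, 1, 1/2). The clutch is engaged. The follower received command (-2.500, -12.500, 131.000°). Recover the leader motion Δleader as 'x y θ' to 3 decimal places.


axis x: (-2.500 − 0) / (1/4) = -10.000
axis y: (-12.500 − 1) / (3/2) = -9.000
axis θ: (131.000 − 1/2) / (3/2) = 87.000

-10.000 -9.000 87.000


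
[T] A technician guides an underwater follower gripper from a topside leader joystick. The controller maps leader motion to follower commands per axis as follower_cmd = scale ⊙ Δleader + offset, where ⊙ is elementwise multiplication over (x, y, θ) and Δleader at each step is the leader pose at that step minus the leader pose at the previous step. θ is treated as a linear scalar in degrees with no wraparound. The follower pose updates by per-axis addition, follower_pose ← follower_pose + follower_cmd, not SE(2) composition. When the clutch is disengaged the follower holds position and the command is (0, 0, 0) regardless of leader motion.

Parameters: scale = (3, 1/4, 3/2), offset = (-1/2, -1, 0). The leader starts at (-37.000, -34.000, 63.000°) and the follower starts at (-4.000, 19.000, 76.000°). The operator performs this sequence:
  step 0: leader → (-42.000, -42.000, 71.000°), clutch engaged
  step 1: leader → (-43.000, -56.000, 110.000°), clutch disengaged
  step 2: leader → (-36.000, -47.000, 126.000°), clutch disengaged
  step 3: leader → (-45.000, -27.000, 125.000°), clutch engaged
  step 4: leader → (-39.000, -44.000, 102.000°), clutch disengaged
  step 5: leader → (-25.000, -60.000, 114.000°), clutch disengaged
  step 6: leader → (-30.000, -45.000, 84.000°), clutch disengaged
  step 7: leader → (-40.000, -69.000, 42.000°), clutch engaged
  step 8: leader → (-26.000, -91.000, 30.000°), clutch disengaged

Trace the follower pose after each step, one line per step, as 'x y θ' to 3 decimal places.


-19.500 16.000 88.000
-19.500 16.000 88.000
-19.500 16.000 88.000
-47.000 20.000 86.500
-47.000 20.000 86.500
-47.000 20.000 86.500
-47.000 20.000 86.500
-77.500 13.000 23.500
-77.500 13.000 23.500

step 0: Δleader=(-5.000, -8.000, 8.000°), engaged; cmd=(-15.500, -3.000, 12.000°) → follower=(-19.500, 16.000, 88.000°)
step 1: Δleader=(-1.000, -14.000, 39.000°), disengaged; cmd=(0,0,0) → follower holds at (-19.500, 16.000, 88.000°)
step 2: Δleader=(7.000, 9.000, 16.000°), disengaged; cmd=(0,0,0) → follower holds at (-19.500, 16.000, 88.000°)
step 3: Δleader=(-9.000, 20.000, -1.000°), engaged; cmd=(-27.500, 4.000, -1.500°) → follower=(-47.000, 20.000, 86.500°)
step 4: Δleader=(6.000, -17.000, -23.000°), disengaged; cmd=(0,0,0) → follower holds at (-47.000, 20.000, 86.500°)
step 5: Δleader=(14.000, -16.000, 12.000°), disengaged; cmd=(0,0,0) → follower holds at (-47.000, 20.000, 86.500°)
step 6: Δleader=(-5.000, 15.000, -30.000°), disengaged; cmd=(0,0,0) → follower holds at (-47.000, 20.000, 86.500°)
step 7: Δleader=(-10.000, -24.000, -42.000°), engaged; cmd=(-30.500, -7.000, -63.000°) → follower=(-77.500, 13.000, 23.500°)
step 8: Δleader=(14.000, -22.000, -12.000°), disengaged; cmd=(0,0,0) → follower holds at (-77.500, 13.000, 23.500°)


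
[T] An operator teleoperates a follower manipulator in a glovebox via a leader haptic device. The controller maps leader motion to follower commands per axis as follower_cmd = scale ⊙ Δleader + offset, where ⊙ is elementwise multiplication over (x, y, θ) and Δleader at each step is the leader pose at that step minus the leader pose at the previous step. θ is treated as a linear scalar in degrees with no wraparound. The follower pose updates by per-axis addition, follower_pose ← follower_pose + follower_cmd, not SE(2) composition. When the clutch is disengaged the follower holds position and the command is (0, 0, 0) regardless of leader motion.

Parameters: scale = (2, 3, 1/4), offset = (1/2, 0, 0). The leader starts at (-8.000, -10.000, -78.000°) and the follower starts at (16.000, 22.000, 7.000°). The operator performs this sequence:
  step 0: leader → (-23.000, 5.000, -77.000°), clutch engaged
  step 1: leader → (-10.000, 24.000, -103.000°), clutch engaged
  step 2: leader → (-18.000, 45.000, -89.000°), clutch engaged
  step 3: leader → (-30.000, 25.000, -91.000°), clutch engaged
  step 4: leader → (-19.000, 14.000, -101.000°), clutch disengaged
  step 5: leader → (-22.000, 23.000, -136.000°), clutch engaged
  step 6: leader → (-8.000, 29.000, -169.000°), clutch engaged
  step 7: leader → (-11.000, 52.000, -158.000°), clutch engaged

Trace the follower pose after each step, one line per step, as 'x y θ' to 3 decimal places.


step 0: Δleader=(-15.000, 15.000, 1.000°), engaged; cmd=(-29.500, 45.000, 0.250°) → follower=(-13.500, 67.000, 7.250°)
step 1: Δleader=(13.000, 19.000, -26.000°), engaged; cmd=(26.500, 57.000, -6.500°) → follower=(13.000, 124.000, 0.750°)
step 2: Δleader=(-8.000, 21.000, 14.000°), engaged; cmd=(-15.500, 63.000, 3.500°) → follower=(-2.500, 187.000, 4.250°)
step 3: Δleader=(-12.000, -20.000, -2.000°), engaged; cmd=(-23.500, -60.000, -0.500°) → follower=(-26.000, 127.000, 3.750°)
step 4: Δleader=(11.000, -11.000, -10.000°), disengaged; cmd=(0,0,0) → follower holds at (-26.000, 127.000, 3.750°)
step 5: Δleader=(-3.000, 9.000, -35.000°), engaged; cmd=(-5.500, 27.000, -8.750°) → follower=(-31.500, 154.000, -5.000°)
step 6: Δleader=(14.000, 6.000, -33.000°), engaged; cmd=(28.500, 18.000, -8.250°) → follower=(-3.000, 172.000, -13.250°)
step 7: Δleader=(-3.000, 23.000, 11.000°), engaged; cmd=(-5.500, 69.000, 2.750°) → follower=(-8.500, 241.000, -10.500°)

-13.500 67.000 7.250
13.000 124.000 0.750
-2.500 187.000 4.250
-26.000 127.000 3.750
-26.000 127.000 3.750
-31.500 154.000 -5.000
-3.000 172.000 -13.250
-8.500 241.000 -10.500
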